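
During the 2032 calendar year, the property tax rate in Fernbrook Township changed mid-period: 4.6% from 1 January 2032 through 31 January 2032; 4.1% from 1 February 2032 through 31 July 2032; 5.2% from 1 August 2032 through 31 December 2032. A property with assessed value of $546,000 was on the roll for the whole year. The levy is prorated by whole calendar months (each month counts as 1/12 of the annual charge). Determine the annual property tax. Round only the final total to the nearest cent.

1 January – 31 January 2032: 1 month at 4.6% → $546,000 × 4.6% × 1/12 = $2,093.0000
1 February – 31 July 2032: 6 months at 4.1% → $546,000 × 4.1% × 6/12 = $11,193.0000
1 August – 31 December 2032: 5 months at 5.2% → $546,000 × 5.2% × 5/12 = $11,830.0000
Total = $25,116.0000

$25,116.00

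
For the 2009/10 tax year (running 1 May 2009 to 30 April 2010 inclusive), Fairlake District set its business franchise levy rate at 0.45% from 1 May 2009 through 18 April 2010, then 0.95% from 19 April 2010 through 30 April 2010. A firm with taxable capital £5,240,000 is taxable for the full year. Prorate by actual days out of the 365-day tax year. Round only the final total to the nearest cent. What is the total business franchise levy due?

£24,441.37

1 May 2009 – 18 April 2010: 353 days at 0.45% → £5,240,000 × 0.45% × 353/365 = £22,804.7671
19 April – 30 April 2010: 12 days at 0.95% → £5,240,000 × 0.95% × 12/365 = £1,636.6027
Total = £24,441.3699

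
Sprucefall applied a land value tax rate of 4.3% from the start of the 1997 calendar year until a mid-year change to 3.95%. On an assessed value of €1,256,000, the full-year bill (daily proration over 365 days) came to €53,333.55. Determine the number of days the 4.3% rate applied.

Let d = days at the first rate; then 365 − d days at the second rate.
€1,256,000 × [4.3%·d + 3.95%·(365−d)] / 365 = €53,333.55
Solving gives d = 309, so the new rate took effect on 6 Nov 1997.

309 days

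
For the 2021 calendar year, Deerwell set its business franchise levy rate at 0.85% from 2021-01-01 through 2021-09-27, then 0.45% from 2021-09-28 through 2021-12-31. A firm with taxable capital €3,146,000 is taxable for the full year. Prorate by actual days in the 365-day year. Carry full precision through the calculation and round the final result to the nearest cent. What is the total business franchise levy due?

2021-01-01 to 2021-09-27: 270 days at 0.85% → €3,146,000 × 0.85% × 270/365 = €19,781.0137
2021-09-28 to 2021-12-31: 95 days at 0.45% → €3,146,000 × 0.45% × 95/365 = €3,684.6986
Total = €23,465.7123

€23,465.71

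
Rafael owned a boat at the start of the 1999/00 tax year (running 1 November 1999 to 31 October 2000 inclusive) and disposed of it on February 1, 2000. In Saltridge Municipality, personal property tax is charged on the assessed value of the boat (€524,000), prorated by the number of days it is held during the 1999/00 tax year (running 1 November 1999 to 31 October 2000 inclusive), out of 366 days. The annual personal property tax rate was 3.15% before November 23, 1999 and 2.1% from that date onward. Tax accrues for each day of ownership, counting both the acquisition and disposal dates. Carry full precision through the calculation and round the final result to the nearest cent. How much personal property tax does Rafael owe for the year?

November 1 – November 22, 1999: 22 days at 3.15% → €524,000 × 3.15% × 22/366 = €992.1639
November 23, 1999 – February 1, 2000: 71 days at 2.1% → €524,000 × 2.1% × 71/366 = €2,134.6557
Total = €3,126.8197

€3,126.82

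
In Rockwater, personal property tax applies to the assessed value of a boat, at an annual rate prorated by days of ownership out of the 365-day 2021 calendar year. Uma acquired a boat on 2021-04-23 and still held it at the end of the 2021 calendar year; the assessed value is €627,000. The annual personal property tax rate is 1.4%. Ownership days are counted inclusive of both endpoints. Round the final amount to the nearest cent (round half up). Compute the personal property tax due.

€6,084.48

Days held (2021-04-23 to 2021-12-31): 253 out of 365
Tax = €627,000 × 1.4% × 253/365 = €6,084.4767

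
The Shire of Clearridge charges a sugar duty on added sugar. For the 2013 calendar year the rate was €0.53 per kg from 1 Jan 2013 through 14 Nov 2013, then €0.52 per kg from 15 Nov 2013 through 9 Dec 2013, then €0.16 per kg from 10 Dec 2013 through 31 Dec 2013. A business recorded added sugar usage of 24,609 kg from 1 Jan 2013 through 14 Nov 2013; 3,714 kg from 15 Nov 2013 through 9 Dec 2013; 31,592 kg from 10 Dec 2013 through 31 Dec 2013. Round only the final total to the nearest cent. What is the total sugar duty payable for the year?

1 Jan – 14 Nov 2013: 24,609 kg at €0.53/kg → €13,042.77
15 Nov – 9 Dec 2013: 3,714 kg at €0.52/kg → €1,931.28
10 Dec – 31 Dec 2013: 31,592 kg at €0.16/kg → €5,054.72

€20,028.77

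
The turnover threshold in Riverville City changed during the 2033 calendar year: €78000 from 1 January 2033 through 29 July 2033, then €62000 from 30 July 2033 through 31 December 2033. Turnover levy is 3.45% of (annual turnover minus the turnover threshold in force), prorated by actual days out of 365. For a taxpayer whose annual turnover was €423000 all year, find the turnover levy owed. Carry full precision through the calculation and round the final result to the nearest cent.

€12136.91

1 January – 29 July 2033: 210 days, exemption €78000 → (€423000 − €78000) × 3.45% × 210/365 = €6848.0137
30 July – 31 December 2033: 155 days, exemption €62000 → (€423000 − €62000) × 3.45% × 155/365 = €5288.8973
Total = €12136.9110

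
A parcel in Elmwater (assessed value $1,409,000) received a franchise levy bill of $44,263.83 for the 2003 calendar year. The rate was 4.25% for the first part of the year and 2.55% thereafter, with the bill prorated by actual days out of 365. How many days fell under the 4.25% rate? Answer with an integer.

127 days

Let d = days at the first rate; then 365 − d days at the second rate.
$1,409,000 × [4.25%·d + 2.55%·(365−d)] / 365 = $44,263.83
Solving gives d = 127, so the new rate took effect on May 8, 2003.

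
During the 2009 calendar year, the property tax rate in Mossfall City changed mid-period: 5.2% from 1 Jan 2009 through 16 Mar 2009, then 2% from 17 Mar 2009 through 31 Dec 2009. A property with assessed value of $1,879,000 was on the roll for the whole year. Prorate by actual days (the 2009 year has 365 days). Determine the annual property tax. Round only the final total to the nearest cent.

1 Jan – 16 Mar 2009: 75 days at 5.2% → $1,879,000 × 5.2% × 75/365 = $20,076.9863
17 Mar – 31 Dec 2009: 290 days at 2% → $1,879,000 × 2% × 290/365 = $29,858.0822
Total = $49,935.0685

$49,935.07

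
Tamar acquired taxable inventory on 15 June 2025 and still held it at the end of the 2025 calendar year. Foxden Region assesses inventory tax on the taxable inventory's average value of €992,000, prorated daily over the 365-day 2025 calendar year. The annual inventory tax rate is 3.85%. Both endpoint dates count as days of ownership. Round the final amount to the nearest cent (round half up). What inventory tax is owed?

€20,927.12

Days held (15 June – 31 December 2025): 200 out of 365
Tax = €992,000 × 3.85% × 200/365 = €20,927.1233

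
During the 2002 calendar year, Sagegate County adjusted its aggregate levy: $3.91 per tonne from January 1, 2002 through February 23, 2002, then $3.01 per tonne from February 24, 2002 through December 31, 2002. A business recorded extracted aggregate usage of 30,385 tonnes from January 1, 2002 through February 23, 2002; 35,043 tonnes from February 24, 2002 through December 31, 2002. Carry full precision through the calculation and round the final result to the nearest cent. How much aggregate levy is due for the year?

January 1 – February 23, 2002: 30,385 tonnes at $3.91/tonne → $118,805.35
February 24 – December 31, 2002: 35,043 tonnes at $3.01/tonne → $105,479.43

$224,284.78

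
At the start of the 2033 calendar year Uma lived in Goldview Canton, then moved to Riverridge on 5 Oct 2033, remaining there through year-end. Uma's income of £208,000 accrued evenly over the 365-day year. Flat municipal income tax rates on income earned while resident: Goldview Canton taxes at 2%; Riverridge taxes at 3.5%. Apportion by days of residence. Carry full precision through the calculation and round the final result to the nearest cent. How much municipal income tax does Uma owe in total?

Goldview Canton, 1 Jan – 4 Oct 2033: 277 days → £208,000 × 2% × 277/365 = £3,157.0411
Riverridge, 5 Oct – 31 Dec 2033: 88 days → £208,000 × 3.5% × 88/365 = £1,755.1781
Total = £4,912.2192

£4,912.22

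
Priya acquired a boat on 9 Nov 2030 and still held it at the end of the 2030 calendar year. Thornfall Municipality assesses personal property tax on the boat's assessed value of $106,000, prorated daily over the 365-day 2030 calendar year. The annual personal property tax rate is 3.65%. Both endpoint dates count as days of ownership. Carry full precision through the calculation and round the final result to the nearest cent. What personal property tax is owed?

Days held (9 Nov – 31 Dec 2030): 53 out of 365
Tax = $106,000 × 3.65% × 53/365 = $561.8000

$561.80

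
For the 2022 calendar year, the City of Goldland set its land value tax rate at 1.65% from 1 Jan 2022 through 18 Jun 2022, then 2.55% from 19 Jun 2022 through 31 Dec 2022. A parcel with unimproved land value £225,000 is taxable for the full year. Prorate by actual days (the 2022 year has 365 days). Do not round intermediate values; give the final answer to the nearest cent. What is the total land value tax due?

1 Jan – 18 Jun 2022: 169 days at 1.65% → £225,000 × 1.65% × 169/365 = £1,718.9384
19 Jun – 31 Dec 2022: 196 days at 2.55% → £225,000 × 2.55% × 196/365 = £3,080.9589
Total = £4,799.8973

£4,799.90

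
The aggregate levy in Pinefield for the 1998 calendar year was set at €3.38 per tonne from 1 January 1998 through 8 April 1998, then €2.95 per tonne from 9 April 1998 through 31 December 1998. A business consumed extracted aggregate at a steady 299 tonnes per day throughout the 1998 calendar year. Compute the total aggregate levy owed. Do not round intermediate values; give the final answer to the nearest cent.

€334548.11

1 January – 8 April 1998: 98 days × 299 tonnes/day = 29,302 tonnes at €3.38/tonne → €99040.76
9 April – 31 December 1998: 267 days × 299 tonnes/day = 79,833 tonnes at €2.95/tonne → €235507.35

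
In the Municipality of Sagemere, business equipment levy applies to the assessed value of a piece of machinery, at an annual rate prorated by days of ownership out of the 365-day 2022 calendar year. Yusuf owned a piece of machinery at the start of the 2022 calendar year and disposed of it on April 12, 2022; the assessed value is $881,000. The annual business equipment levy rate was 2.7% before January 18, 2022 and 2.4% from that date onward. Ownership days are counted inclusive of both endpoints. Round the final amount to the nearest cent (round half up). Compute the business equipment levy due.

$6,031.83

January 1 – January 17, 2022: 17 days at 2.7% → $881,000 × 2.7% × 17/365 = $1,107.8877
January 18 – April 12, 2022: 85 days at 2.4% → $881,000 × 2.4% × 85/365 = $4,923.9452
Total = $6,031.8329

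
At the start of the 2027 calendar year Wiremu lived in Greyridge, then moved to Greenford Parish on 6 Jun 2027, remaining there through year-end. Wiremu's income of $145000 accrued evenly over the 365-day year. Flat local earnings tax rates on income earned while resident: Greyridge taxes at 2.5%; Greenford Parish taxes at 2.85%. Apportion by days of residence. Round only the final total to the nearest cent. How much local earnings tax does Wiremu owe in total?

Greyridge, 1 Jan – 5 Jun 2027: 156 days → $145000 × 2.5% × 156/365 = $1549.3151
Greenford Parish, 6 Jun – 31 Dec 2027: 209 days → $145000 × 2.85% × 209/365 = $2366.2808
Total = $3915.5959

$3915.60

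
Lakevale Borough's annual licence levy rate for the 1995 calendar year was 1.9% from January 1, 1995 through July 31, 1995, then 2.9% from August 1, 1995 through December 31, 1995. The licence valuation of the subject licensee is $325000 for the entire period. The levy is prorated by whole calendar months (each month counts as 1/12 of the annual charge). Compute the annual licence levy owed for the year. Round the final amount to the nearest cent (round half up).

$7529.17

January 1 – July 31, 1995: 7 months at 1.9% → $325000 × 1.9% × 7/12 = $3602.0833
August 1 – December 31, 1995: 5 months at 2.9% → $325000 × 2.9% × 5/12 = $3927.0833
Total = $7529.1667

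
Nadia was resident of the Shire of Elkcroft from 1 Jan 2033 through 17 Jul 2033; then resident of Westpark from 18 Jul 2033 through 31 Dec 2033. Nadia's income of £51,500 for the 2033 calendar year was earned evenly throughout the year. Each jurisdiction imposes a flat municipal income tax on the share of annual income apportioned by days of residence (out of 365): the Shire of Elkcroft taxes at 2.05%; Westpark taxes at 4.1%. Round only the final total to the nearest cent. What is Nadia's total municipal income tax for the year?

£1,538.79

The Shire of Elkcroft, 1 Jan – 17 Jul 2033: 198 days → £51,500 × 2.05% × 198/365 = £572.7082
Westpark, 18 Jul – 31 Dec 2033: 167 days → £51,500 × 4.1% × 167/365 = £966.0836
Total = £1,538.7918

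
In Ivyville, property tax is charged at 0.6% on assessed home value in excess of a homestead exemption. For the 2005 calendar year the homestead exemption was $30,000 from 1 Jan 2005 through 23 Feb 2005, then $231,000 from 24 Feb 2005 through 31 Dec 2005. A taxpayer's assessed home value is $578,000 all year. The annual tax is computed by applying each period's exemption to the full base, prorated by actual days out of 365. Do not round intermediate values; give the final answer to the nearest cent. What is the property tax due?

$2,260.42

1 Jan – 23 Feb 2005: 54 days, exemption $30,000 → ($578,000 − $30,000) × 0.6% × 54/365 = $486.4438
24 Feb – 31 Dec 2005: 311 days, exemption $231,000 → ($578,000 − $231,000) × 0.6% × 311/365 = $1,773.9781
Total = $2,260.4219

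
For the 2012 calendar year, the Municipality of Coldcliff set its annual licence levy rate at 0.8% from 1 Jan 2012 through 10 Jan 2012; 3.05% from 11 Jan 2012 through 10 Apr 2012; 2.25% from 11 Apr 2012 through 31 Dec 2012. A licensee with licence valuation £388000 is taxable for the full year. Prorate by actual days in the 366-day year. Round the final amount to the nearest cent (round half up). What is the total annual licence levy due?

1 Jan – 10 Jan 2012: 10 days at 0.8% → £388000 × 0.8% × 10/366 = £84.8087
11 Jan – 10 Apr 2012: 91 days at 3.05% → £388000 × 3.05% × 91/366 = £2942.3333
11 Apr – 31 Dec 2012: 265 days at 2.25% → £388000 × 2.25% × 265/366 = £6320.9016
Total = £9348.0437

£9348.04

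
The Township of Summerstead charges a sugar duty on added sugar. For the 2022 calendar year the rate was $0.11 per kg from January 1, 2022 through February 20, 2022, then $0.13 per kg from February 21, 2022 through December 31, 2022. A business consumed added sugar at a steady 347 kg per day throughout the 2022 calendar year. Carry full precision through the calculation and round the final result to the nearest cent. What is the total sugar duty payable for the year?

January 1 – February 20, 2022: 51 days × 347 kg/day = 17,697 kg at $0.11/kg → $1,946.67
February 21 – December 31, 2022: 314 days × 347 kg/day = 108,958 kg at $0.13/kg → $14,164.54

$16,111.21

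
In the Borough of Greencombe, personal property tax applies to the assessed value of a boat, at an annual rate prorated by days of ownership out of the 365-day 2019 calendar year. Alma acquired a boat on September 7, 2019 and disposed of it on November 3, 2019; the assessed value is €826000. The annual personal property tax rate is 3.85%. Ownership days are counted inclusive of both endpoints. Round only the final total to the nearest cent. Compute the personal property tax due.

€5053.31

Days held (September 7 – November 3, 2019): 58 out of 365
Tax = €826000 × 3.85% × 58/365 = €5053.3096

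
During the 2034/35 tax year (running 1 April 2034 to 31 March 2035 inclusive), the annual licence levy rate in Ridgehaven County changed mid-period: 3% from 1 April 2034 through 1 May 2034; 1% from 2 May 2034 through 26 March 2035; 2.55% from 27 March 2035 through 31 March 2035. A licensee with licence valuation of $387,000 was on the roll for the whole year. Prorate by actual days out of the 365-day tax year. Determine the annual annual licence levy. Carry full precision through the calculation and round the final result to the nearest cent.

$4,609.54

1 April – 1 May 2034: 31 days at 3% → $387,000 × 3% × 31/365 = $986.0548
2 May 2034 – 26 March 2035: 329 days at 1% → $387,000 × 1% × 329/365 = $3,488.3014
27 March – 31 March 2035: 5 days at 2.55% → $387,000 × 2.55% × 5/365 = $135.1849
Total = $4,609.5411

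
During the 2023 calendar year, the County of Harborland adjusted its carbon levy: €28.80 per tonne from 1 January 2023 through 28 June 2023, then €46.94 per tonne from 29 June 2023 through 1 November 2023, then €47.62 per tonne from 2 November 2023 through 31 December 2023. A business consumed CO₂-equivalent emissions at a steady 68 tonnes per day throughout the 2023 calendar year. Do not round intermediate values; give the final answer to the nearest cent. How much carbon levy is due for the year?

1 January – 28 June 2023: 179 days × 68 tonnes/day = 12,172 tonnes at €28.80/tonne → €350553.60
29 June – 1 November 2023: 126 days × 68 tonnes/day = 8,568 tonnes at €46.94/tonne → €402181.92
2 November – 31 December 2023: 60 days × 68 tonnes/day = 4,080 tonnes at €47.62/tonne → €194289.60

€947025.12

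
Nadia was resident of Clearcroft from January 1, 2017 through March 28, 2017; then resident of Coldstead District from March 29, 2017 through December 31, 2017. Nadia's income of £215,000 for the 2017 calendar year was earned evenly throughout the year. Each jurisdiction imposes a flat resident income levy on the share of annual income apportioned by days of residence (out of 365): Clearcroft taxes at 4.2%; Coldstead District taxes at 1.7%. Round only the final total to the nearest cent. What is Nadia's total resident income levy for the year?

£4,936.16

Clearcroft, January 1 – March 28, 2017: 87 days → £215,000 × 4.2% × 87/365 = £2,152.3562
Coldstead District, March 29 – December 31, 2017: 278 days → £215,000 × 1.7% × 278/365 = £2,783.8082
Total = £4,936.1644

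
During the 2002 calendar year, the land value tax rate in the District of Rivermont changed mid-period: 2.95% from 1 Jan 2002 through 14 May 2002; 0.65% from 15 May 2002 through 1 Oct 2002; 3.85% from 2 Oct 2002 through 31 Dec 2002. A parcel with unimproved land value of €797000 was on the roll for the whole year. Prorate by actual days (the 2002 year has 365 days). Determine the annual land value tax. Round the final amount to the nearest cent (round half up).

€18268.77

1 Jan – 14 May 2002: 134 days at 2.95% → €797000 × 2.95% × 134/365 = €8631.6192
15 May – 1 Oct 2002: 140 days at 0.65% → €797000 × 0.65% × 140/365 = €1987.0411
2 Oct – 31 Dec 2002: 91 days at 3.85% → €797000 × 3.85% × 91/365 = €7650.1082
Total = €18268.7685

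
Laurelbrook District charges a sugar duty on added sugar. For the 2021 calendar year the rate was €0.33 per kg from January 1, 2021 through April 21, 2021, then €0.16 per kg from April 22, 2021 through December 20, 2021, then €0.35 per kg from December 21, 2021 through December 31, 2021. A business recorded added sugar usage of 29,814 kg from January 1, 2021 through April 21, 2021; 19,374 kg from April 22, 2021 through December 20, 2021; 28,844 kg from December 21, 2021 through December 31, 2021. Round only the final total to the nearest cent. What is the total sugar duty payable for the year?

January 1 – April 21, 2021: 29,814 kg at €0.33/kg → €9838.62
April 22 – December 20, 2021: 19,374 kg at €0.16/kg → €3099.84
December 21 – December 31, 2021: 28,844 kg at €0.35/kg → €10095.40

€23033.86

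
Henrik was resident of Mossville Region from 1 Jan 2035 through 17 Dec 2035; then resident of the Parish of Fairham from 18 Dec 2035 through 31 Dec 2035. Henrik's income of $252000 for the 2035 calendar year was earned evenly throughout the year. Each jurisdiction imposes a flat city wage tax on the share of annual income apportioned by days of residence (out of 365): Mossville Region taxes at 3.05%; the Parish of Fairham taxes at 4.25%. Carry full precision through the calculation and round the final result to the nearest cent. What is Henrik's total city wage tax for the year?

$7801.99

Mossville Region, 1 Jan – 17 Dec 2035: 351 days → $252000 × 3.05% × 351/365 = $7391.1945
The Parish of Fairham, 18 Dec – 31 Dec 2035: 14 days → $252000 × 4.25% × 14/365 = $410.7945
Total = $7801.9890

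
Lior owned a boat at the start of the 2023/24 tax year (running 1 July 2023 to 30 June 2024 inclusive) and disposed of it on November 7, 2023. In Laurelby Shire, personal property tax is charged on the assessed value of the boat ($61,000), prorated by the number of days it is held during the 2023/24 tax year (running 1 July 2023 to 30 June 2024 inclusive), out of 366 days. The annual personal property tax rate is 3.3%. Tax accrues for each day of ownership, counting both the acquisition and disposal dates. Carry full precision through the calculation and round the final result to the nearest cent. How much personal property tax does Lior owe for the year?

$715.00

Days held (July 1 – November 7, 2023): 130 out of 366
Tax = $61,000 × 3.3% × 130/366 = $715.0000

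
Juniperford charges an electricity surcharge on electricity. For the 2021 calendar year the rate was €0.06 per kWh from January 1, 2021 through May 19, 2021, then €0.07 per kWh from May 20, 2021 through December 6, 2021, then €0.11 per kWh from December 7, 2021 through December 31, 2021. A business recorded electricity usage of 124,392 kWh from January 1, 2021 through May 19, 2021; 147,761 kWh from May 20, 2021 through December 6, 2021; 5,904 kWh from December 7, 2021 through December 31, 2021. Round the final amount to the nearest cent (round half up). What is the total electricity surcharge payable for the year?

€18,456.23

January 1 – May 19, 2021: 124,392 kWh at €0.06/kWh → €7,463.52
May 20 – December 6, 2021: 147,761 kWh at €0.07/kWh → €10,343.27
December 7 – December 31, 2021: 5,904 kWh at €0.11/kWh → €649.44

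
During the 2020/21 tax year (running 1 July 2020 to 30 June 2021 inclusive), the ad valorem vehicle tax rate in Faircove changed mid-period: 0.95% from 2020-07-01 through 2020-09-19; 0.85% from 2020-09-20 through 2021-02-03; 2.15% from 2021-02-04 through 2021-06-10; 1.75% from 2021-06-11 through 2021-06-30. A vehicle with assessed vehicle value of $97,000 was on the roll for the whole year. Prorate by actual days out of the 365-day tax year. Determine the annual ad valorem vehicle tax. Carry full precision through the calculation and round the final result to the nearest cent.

$1,332.62

2020-07-01 to 2020-09-19: 81 days at 0.95% → $97,000 × 0.95% × 81/365 = $204.4973
2020-09-20 to 2021-02-03: 137 days at 0.85% → $97,000 × 0.85% × 137/365 = $309.4699
2021-02-04 to 2021-06-10: 127 days at 2.15% → $97,000 × 2.15% × 127/365 = $725.6397
2021-06-11 to 2021-06-30: 20 days at 1.75% → $97,000 × 1.75% × 20/365 = $93.0137
Total = $1,332.6205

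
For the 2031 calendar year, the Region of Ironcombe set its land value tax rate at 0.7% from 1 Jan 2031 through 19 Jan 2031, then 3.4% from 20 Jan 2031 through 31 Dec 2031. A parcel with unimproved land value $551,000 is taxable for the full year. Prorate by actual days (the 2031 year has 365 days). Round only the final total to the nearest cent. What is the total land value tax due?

$17,959.58

1 Jan – 19 Jan 2031: 19 days at 0.7% → $551,000 × 0.7% × 19/365 = $200.7753
20 Jan – 31 Dec 2031: 346 days at 3.4% → $551,000 × 3.4% × 346/365 = $17,758.8055
Total = $17,959.5808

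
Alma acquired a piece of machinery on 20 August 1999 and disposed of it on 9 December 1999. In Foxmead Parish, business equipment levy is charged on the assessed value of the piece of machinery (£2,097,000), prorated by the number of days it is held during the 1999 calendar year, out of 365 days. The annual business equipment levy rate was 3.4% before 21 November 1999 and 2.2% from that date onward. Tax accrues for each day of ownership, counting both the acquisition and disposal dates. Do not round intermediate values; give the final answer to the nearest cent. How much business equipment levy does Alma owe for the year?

£20,567.84

20 August – 20 November 1999: 93 days at 3.4% → £2,097,000 × 3.4% × 93/365 = £18,166.3397
21 November – 9 December 1999: 19 days at 2.2% → £2,097,000 × 2.2% × 19/365 = £2,401.4959
Total = £20,567.8356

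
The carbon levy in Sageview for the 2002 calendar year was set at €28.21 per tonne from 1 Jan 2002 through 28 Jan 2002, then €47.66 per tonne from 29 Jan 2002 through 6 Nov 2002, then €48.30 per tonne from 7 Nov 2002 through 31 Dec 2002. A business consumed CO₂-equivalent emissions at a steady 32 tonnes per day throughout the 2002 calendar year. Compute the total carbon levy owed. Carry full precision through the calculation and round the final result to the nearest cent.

1 Jan – 28 Jan 2002: 28 days × 32 tonnes/day = 896 tonnes at €28.21/tonne → €25276.16
29 Jan – 6 Nov 2002: 282 days × 32 tonnes/day = 9,024 tonnes at €47.66/tonne → €430083.84
7 Nov – 31 Dec 2002: 55 days × 32 tonnes/day = 1,760 tonnes at €48.30/tonne → €85008.00

€540368.00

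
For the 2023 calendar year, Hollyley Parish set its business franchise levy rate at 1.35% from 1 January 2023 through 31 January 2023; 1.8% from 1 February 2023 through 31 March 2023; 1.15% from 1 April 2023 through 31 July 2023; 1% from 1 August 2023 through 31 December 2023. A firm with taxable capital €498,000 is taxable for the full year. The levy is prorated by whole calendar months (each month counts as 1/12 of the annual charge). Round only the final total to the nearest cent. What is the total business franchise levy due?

1 January – 31 January 2023: 1 month at 1.35% → €498,000 × 1.35% × 1/12 = €560.2500
1 February – 31 March 2023: 2 months at 1.8% → €498,000 × 1.8% × 2/12 = €1,494.0000
1 April – 31 July 2023: 4 months at 1.15% → €498,000 × 1.15% × 4/12 = €1,909.0000
1 August – 31 December 2023: 5 months at 1% → €498,000 × 1% × 5/12 = €2,075.0000
Total = €6,038.2500

€6,038.25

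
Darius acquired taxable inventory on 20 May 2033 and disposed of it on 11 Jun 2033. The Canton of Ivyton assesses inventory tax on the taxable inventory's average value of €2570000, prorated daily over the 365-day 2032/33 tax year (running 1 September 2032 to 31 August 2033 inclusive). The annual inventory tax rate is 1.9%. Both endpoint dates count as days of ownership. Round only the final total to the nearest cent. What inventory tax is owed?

€3076.96

Days held (20 May – 11 Jun 2033): 23 out of 365
Tax = €2570000 × 1.9% × 23/365 = €3076.9589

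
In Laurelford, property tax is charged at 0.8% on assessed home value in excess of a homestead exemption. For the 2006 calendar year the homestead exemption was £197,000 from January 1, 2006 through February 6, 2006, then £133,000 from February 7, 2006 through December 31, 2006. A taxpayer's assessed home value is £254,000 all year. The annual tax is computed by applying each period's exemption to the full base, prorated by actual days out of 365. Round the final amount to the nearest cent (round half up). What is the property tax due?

January 1 – February 6, 2006: 37 days, exemption £197,000 → (£254,000 − £197,000) × 0.8% × 37/365 = £46.2247
February 7 – December 31, 2006: 328 days, exemption £133,000 → (£254,000 − £133,000) × 0.8% × 328/365 = £869.8740
Total = £916.0986

£916.10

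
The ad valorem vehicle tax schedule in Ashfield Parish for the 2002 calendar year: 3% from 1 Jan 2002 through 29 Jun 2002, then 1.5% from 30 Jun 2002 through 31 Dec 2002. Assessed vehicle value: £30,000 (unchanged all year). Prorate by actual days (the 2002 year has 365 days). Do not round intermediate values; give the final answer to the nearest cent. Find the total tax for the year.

£671.92

1 Jan – 29 Jun 2002: 180 days at 3% → £30,000 × 3% × 180/365 = £443.8356
30 Jun – 31 Dec 2002: 185 days at 1.5% → £30,000 × 1.5% × 185/365 = £228.0822
Total = £671.9178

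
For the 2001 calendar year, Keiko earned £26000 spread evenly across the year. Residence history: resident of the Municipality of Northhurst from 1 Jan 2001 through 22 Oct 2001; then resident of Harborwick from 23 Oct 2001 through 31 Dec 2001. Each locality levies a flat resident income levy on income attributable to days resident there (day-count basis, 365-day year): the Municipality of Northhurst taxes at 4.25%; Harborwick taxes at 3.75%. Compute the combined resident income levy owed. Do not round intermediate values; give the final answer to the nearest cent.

The Municipality of Northhurst, 1 Jan – 22 Oct 2001: 295 days → £26000 × 4.25% × 295/365 = £893.0822
Harborwick, 23 Oct – 31 Dec 2001: 70 days → £26000 × 3.75% × 70/365 = £186.9863
Total = £1080.0685

£1080.07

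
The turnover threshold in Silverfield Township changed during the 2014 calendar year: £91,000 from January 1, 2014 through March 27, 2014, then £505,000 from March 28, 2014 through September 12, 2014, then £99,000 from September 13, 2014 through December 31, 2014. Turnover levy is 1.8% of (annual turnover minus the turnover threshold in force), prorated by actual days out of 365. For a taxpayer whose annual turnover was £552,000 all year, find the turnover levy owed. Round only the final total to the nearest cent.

January 1 – March 27, 2014: 86 days, exemption £91,000 → (£552,000 − £91,000) × 1.8% × 86/365 = £1,955.1452
March 28 – September 12, 2014: 169 days, exemption £505,000 → (£552,000 − £505,000) × 1.8% × 169/365 = £391.7096
September 13 – December 31, 2014: 110 days, exemption £99,000 → (£552,000 − £99,000) × 1.8% × 110/365 = £2,457.3699
Total = £4,804.2247

£4,804.22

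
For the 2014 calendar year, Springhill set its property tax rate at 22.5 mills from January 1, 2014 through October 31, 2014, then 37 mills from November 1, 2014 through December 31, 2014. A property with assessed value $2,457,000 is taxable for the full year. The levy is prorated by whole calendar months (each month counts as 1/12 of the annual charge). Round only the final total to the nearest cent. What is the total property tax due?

January 1 – October 31, 2014: 10 months at 22.5 mills → $2,457,000 × 2.25% × 10/12 = $46,068.7500
November 1 – December 31, 2014: 2 months at 37 mills → $2,457,000 × 3.7% × 2/12 = $15,151.5000
Total = $61,220.2500

$61,220.25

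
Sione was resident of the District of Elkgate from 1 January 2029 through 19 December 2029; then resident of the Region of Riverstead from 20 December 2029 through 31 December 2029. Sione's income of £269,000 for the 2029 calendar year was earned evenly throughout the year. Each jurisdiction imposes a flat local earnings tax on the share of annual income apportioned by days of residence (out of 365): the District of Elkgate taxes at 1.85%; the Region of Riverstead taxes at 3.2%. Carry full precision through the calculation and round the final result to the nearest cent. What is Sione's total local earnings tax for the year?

£5,095.89

The District of Elkgate, 1 January – 19 December 2029: 353 days → £269,000 × 1.85% × 353/365 = £4,812.8890
The Region of Riverstead, 20 December – 31 December 2029: 12 days → £269,000 × 3.2% × 12/365 = £283.0027
Total = £5,095.8918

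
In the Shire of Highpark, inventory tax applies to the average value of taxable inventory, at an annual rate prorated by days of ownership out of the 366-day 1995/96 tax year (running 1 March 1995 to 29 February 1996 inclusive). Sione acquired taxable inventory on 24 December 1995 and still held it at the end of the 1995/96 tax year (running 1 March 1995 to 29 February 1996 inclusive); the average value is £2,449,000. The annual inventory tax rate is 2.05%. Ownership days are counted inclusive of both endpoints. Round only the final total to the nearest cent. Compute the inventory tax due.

Days held (24 December 1995 – 29 February 1996): 68 out of 366
Tax = £2,449,000 × 2.05% × 68/366 = £9,327.6120

£9,327.61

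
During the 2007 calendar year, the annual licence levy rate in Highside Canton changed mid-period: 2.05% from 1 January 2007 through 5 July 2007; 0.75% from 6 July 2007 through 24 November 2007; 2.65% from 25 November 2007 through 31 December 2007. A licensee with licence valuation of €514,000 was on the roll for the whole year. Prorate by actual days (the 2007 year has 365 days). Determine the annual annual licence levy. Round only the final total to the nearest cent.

€8,250.05

1 January – 5 July 2007: 186 days at 2.05% → €514,000 × 2.05% × 186/365 = €5,369.5397
6 July – 24 November 2007: 142 days at 0.75% → €514,000 × 0.75% × 142/365 = €1,499.7534
25 November – 31 December 2007: 37 days at 2.65% → €514,000 × 2.65% × 37/365 = €1,380.7589
Total = €8,250.0521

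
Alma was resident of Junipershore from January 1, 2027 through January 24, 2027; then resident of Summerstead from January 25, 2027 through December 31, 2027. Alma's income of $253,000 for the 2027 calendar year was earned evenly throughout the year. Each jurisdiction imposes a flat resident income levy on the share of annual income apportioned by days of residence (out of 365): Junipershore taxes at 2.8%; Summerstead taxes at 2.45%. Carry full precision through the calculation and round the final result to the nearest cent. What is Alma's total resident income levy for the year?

Junipershore, January 1 – January 24, 2027: 24 days → $253,000 × 2.8% × 24/365 = $465.7973
Summerstead, January 25 – December 31, 2027: 341 days → $253,000 × 2.45% × 341/365 = $5,790.9274
Total = $6,256.7247

$6,256.72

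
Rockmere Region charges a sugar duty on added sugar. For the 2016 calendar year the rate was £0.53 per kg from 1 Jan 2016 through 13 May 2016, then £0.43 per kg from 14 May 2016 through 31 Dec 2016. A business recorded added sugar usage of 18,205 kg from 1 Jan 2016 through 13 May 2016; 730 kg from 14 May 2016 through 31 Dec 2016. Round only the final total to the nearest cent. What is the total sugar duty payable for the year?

1 Jan – 13 May 2016: 18,205 kg at £0.53/kg → £9,648.65
14 May – 31 Dec 2016: 730 kg at £0.43/kg → £313.90

£9,962.55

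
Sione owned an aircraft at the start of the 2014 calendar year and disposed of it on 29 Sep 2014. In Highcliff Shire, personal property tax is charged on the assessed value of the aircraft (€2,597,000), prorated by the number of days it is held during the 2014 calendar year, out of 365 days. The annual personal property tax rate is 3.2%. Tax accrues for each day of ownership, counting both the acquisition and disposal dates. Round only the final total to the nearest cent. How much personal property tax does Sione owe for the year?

Days held (1 Jan – 29 Sep 2014): 272 out of 365
Tax = €2,597,000 × 3.2% × 272/365 = €61,929.5562

€61,929.56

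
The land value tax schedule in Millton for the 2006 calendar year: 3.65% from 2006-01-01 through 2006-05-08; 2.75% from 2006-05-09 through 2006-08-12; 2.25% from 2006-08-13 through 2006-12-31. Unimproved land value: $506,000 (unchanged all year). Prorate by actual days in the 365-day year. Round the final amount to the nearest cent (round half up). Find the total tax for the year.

$14,534.68

2006-01-01 to 2006-05-08: 128 days at 3.65% → $506,000 × 3.65% × 128/365 = $6,476.8000
2006-05-09 to 2006-08-12: 96 days at 2.75% → $506,000 × 2.75% × 96/365 = $3,659.8356
2006-08-13 to 2006-12-31: 141 days at 2.25% → $506,000 × 2.25% × 141/365 = $4,398.0411
Total = $14,534.6767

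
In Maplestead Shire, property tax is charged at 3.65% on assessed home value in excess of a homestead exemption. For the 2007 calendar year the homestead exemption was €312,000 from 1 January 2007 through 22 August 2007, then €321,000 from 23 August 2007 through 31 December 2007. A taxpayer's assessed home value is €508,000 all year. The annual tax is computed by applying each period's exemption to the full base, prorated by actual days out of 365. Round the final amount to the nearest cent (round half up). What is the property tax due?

€7,036.10

1 January – 22 August 2007: 234 days, exemption €312,000 → (€508,000 − €312,000) × 3.65% × 234/365 = €4,586.4000
23 August – 31 December 2007: 131 days, exemption €321,000 → (€508,000 − €321,000) × 3.65% × 131/365 = €2,449.7000
Total = €7,036.1000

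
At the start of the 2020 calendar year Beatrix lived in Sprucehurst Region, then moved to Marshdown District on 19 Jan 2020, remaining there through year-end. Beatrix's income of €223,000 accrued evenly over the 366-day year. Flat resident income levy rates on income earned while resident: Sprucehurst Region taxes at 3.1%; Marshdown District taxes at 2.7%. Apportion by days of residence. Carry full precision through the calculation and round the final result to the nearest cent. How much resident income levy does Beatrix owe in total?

Sprucehurst Region, 1 Jan – 18 Jan 2020: 18 days → €223,000 × 3.1% × 18/366 = €339.9836
Marshdown District, 19 Jan – 31 Dec 2020: 348 days → €223,000 × 2.7% × 348/366 = €5,724.8852
Total = €6,064.8689

€6,064.87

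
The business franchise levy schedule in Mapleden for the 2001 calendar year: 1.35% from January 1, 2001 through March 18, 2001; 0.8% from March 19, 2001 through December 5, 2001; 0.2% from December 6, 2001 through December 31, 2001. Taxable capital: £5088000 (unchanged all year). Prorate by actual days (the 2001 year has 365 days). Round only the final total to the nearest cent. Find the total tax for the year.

January 1 – March 18, 2001: 77 days at 1.35% → £5088000 × 1.35% × 77/365 = £14490.3452
March 19 – December 5, 2001: 262 days at 0.8% → £5088000 × 0.8% × 262/365 = £29217.6658
December 6 – December 31, 2001: 26 days at 0.2% → £5088000 × 0.2% × 26/365 = £724.8658
Total = £44432.8767

£44432.88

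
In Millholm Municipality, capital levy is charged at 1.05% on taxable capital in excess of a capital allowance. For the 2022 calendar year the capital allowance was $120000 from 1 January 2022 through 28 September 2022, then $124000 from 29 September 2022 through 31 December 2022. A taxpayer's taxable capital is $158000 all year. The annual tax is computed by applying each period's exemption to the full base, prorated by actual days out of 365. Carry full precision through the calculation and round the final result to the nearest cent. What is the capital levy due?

1 January – 28 September 2022: 271 days, exemption $120000 → ($158000 − $120000) × 1.05% × 271/365 = $296.2438
29 September – 31 December 2022: 94 days, exemption $124000 → ($158000 − $124000) × 1.05% × 94/365 = $91.9397
Total = $388.1836

$388.18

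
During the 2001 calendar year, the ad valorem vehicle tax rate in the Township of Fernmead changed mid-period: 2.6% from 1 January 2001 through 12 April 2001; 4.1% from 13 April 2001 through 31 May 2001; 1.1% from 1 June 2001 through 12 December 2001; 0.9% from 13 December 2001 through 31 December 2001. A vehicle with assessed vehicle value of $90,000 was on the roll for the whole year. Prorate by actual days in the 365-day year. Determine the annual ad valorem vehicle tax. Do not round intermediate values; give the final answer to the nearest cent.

1 January – 12 April 2001: 102 days at 2.6% → $90,000 × 2.6% × 102/365 = $653.9178
13 April – 31 May 2001: 49 days at 4.1% → $90,000 × 4.1% × 49/365 = $495.3699
1 June – 12 December 2001: 195 days at 1.1% → $90,000 × 1.1% × 195/365 = $528.9041
13 December – 31 December 2001: 19 days at 0.9% → $90,000 × 0.9% × 19/365 = $42.1644
Total = $1,720.3562

$1,720.36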